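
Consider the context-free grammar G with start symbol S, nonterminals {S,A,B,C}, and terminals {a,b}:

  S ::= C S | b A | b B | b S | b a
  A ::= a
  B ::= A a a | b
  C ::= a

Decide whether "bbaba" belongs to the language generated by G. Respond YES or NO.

Convert to CNF:
  S -> C S | T1 A | T1 B | T1 S | T1 T0
  A -> a
  B -> A X2 | b
  C -> a
  T0 -> a
  T1 -> b
  X2 -> T0 T0

CYK table (by increasing span):
  cell(0,0) b: {B,T1}  orig:{B}
  cell(1,1) b: {B,T1}  orig:{B}
  cell(2,2) a: {A,C,T0}  orig:{A,C}
  cell(3,3) b: {B,T1}  orig:{B}
  cell(4,4) a: {A,C,T0}  orig:{A,C}
  cell(0,1) bb: {S}
  cell(1,2) ba: {S}
  cell(2,3) ab: ∅
  cell(3,4) ba: {S}
  cell(0,2) bba: {S}
  cell(1,3) bab: ∅
  cell(2,4) aba: {S}
  cell(0,3) bbab: ∅
  cell(1,4) baba: {S}
  cell(0,4) bbaba: {S}

S ∈ T[0,4] ⇒ YES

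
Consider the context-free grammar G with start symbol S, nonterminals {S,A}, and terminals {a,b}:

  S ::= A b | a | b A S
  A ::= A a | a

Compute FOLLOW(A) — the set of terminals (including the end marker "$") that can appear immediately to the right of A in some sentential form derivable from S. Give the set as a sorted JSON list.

FIRST iteration:
pass 1:
  A via A→a: +{a}
  S via S→A b: +{a}
  S via S→b A S: +{b}
  FIRST(S)={a,b}  FIRST(A)={a}
pass 2: done
  FIRST(S)={a,b}  FIRST(A)={a}

Compute FOLLOW by fixpoint:
FOLLOW(S) := {$}
[1]
  A→A a: FOLLOW(A) ⊇ FIRST(a) = {a}; new: +{a}
  S→A b: FOLLOW(A) ⊇ FIRST(b) = {b}; new: +{b}
  S: {$}  A: {a,b}
[2] — fixpoint
  S: {$}  A: {a,b}

FOLLOW(A) = ["a", "b"]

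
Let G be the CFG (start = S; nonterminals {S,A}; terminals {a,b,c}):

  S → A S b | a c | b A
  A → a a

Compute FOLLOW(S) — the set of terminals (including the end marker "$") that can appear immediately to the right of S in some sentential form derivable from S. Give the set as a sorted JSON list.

Compute FIRST by fixpoint:
iter 1:
  A via A→a a: +{a}
  S via S→A S b: +{a}
  S via S→b A: +{b}
  FIRST(S)={a,b}  FIRST(A)={a}
iter 2: (no change)
  FIRST(S)={a,b}  FIRST(A)={a}

FOLLOW iteration:
seed FOLLOW(S) with $
round 1:
  S→A S b: FOLLOW(A) ⊇ FIRST(S) = {a,b}; new: +{a,b}
  S→A S b: FOLLOW(S) ⊇ FIRST(b) = {b}; new: +{b}
  S→b A: FOLLOW(A) ⊇ FOLLOW(S) ⊇ {$,b}; new: +{$}
  S: {$,b}  A: {$,a,b}
round 2: (stable)
  S: {$,b}  A: {$,a,b}

FOLLOW(S) = ["$", "b"]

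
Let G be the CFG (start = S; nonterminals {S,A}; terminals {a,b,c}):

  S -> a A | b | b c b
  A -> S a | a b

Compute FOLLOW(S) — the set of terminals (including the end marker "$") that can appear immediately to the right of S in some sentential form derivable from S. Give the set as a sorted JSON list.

Compute FIRST by fixpoint:
[1]
  A via A→a b: +{a}
  S via S→a A: +{a}
  S via S→b: +{b}
  FIRST[S]={a,b}  FIRST[A]={a}
[2]
  A via A→S a: +{b}
  FIRST[S]={a,b}  FIRST[A]={a,b}
[3] (no change)
  FIRST[S]={a,b}  FIRST[A]={a,b}

Compute FOLLOW by fixpoint:
FOLLOW(S) := {$}
iter 1:
  A→S a: FOLLOW(S) ⊇ FIRST(a) = {a}; new: +{a}
  S→a A: FOLLOW(A) ⊇ FOLLOW(S) ⊇ {$,a}; new: +{$,a}
  S: {$,a}  A: {$,a}
iter 2: (stable)
  S: {$,a}  A: {$,a}

FOLLOW(S) = ["$", "a"]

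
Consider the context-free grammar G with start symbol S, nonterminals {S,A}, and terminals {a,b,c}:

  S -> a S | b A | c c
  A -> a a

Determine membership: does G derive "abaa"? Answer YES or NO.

CNF form of G:
  S -> T0 S | T1 A | T2 T2
  A -> T0 T0
  T0 -> a
  T1 -> b
  T2 -> c

CYK fill:
  [0..0]={T0}  "a"  orig:{}
  [1..1]={T1}  "b"  orig:{}
  [2..2]={T0}  "a"  orig:{}
  [3..3]={T0}  "a"  orig:{}
  [0..1]=∅  "ab"
  [1..2]=∅  "ba"
  [2..3]={A}  "aa"
  [0..2]=∅  "aba"
  [1..3]={S}  "baa"
  [0..3]={S}  "abaa"

S ∈ T[0,3] ⇒ YES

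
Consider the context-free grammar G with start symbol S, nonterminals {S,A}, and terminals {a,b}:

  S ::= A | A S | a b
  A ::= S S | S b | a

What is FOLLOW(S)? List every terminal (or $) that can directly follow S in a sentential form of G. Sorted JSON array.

FIRST iteration:
round 1:
  A via A→a: +{a}
  S via S→A: +{a}
  FIRST(S)={a}  FIRST(A)={a}
round 2: (stable)
  FIRST(S)={a}  FIRST(A)={a}

Compute FOLLOW by fixpoint:
seed FOLLOW(S) with $
[1]
  A→S S: FOLLOW(S) ⊇ FIRST(S) = {a}; new: +{a}
  A→S b: FOLLOW(S) ⊇ FIRST(b) = {b}; new: +{b}
  S→A: FOLLOW(A) ⊇ FOLLOW(S) ⊇ {$,a,b}; new: +{$,a,b}
  S: {$,a,b}  A: {$,a,b}
[2] — fixpoint
  S: {$,a,b}  A: {$,a,b}

FOLLOW(S) = ["$", "a", "b"]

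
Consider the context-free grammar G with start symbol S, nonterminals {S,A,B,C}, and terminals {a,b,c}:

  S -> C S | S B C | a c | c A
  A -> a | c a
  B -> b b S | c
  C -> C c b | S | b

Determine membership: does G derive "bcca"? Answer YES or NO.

Convert to CNF:
  S -> C S | S X6 | T0 A | T1 T0
  A -> T0 T1 | a
  B -> T2 X3 | c
  C -> C S | C X4 | S X5 | T0 A | T1 T0 | b
  T0 -> c
  T1 -> a
  T2 -> b
  X3 -> T2 S
  X4 -> T0 T2
  X5 -> B C
  X6 -> B C

CYK table (by increasing span):
  cell(0,0) b: {C,T2}  orig:{C}
  cell(1,1) c: {B,T0}  orig:{B}
  cell(2,2) c: {B,T0}  orig:{B}
  cell(3,3) a: {A,T1}  orig:{A}
  cell(0,1) bc: ∅
  cell(1,2) cc: ∅
  cell(2,3) ca: {A,C,S}
  cell(0,2) bcc: ∅
  cell(1,3) cca: {C,S,X5,X6}  orig:{C,S}
  cell(0,3) bcca: {C,S,X3}  orig:{C,S}

S ∈ T[0,3] ⇒ YES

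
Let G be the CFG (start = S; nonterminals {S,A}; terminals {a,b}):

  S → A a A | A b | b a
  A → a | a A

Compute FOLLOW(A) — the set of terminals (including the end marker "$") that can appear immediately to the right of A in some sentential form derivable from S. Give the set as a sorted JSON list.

FIRST sets, iterate to fixpoint:
pass 1:
  A via A→a: +{a}
  S via S→A a A: +{a}
  S via S→b a: +{b}
  FIRST[S]={a,b}  FIRST[A]={a}
pass 2: (stable)
  FIRST[S]={a,b}  FIRST[A]={a}

FOLLOW iteration:
initialize: $ ∈ FOLLOW(S)
round 1:
  S→A a A: FOLLOW(A) ⊇ FIRST(a) = {a}; new: +{a}
  S→A a A: FOLLOW(A) ⊇ FOLLOW(S) ⊇ {$}; new: +{$}
  S→A b: FOLLOW(A) ⊇ FIRST(b) = {b}; new: +{b}
  FOLLOW[S]={$}  FOLLOW[A]={$,a,b}
round 2: (no change)
  FOLLOW[S]={$}  FOLLOW[A]={$,a,b}

FOLLOW(A) = ["$", "a", "b"]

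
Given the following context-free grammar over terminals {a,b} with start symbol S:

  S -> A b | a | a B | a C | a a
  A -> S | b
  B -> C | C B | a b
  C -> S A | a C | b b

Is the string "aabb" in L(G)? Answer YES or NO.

Convert to CNF:
  S -> A T0 | T1 B | T1 C | T1 T1 | a
  A -> A T0 | T1 B | T1 C | T1 T1 | a | b
  B -> C B | S A | T0 T0 | T1 C | T1 T0
  C -> S A | T0 T0 | T1 C
  T0 -> b
  T1 -> a

Fill CYK table bottom-up:
  T[0,0] 'a' = {A,S,T1}  orig:{A,S}
  T[1,1] 'a' = {A,S,T1}  orig:{A,S}
  T[2,2] 'b' = {A,T0}  orig:{A}
  T[3,3] 'b' = {A,T0}  orig:{A}
  T[0,1] 'aa' = {A,B,C,S}
  T[1,2] 'ab' = {A,B,C,S}
  T[2,3] 'bb' = {A,B,C,S}
  T[0,2] 'aab' = {A,B,C,S}
  T[1,3] 'abb' = {A,B,C,S}
  T[0,3] 'aabb' = {A,B,C,S}

S ∈ T[0,3] ⇒ YES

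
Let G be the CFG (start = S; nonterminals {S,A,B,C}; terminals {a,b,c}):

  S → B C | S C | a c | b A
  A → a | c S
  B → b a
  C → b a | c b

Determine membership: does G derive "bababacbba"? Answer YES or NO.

CNF form of G:
  S -> B C | S C | T1 A | T2 T0
  A -> T0 S | a
  B -> T1 T2
  C -> T0 T1 | T1 T2
  T0 -> c
  T1 -> b
  T2 -> a

CYK table (by increasing span):
  cell(0,0) b: {T1}  orig:{}
  cell(1,1) a: {A,T2}  orig:{A}
  cell(2,2) b: {T1}  orig:{}
  cell(3,3) a: {A,T2}  orig:{A}
  cell(4,4) b: {T1}  orig:{}
  cell(5,5) a: {A,T2}  orig:{A}
  cell(6,6) c: {T0}  orig:{}
  cell(7,7) b: {T1}  orig:{}
  cell(8,8) b: {T1}  orig:{}
  cell(9,9) a: {A,T2}  orig:{A}
  cell(0,1) ba: {B,C,S}
  cell(1,2) ab: ∅
  cell(2,3) ba: {B,C,S}
  cell(3,4) ab: ∅
  cell(4,5) ba: {B,C,S}
  cell(5,6) ac: {S}
  cell(6,7) cb: {C}
  cell(7,8) bb: ∅
  cell(8,9) ba: {B,C,S}
  cell(0,2) bab: ∅
  cell(1,3) aba: ∅
  cell(2,4) bab: ∅
  cell(3,5) aba: ∅
  cell(4,6) bac: ∅
  cell(5,7) acb: ∅
  cell(6,8) cbb: ∅
  cell(7,9) bba: ∅
  cell(0,3) baba: {S}
  cell(1,4) abab: ∅
  cell(2,5) baba: {S}
  cell(3,6) abac: ∅
  cell(4,7) bacb: {S}
  cell(5,8) acbb: ∅
  cell(6,9) cbba: ∅
  cell(0,4) babab: ∅
  cell(1,5) ababa: ∅
  cell(2,6) babac: ∅
  cell(3,7) abacb: ∅
  cell(4,8) bacbb: ∅
  cell(5,9) acbba: ∅
  cell(0,5) bababa: {S}
  cell(1,6) ababac: ∅
  cell(2,7) babacb: {S}
  cell(3,8) abacbb: ∅
  cell(4,9) bacbba: {S}
  cell(0,6) bababac: ∅
  cell(1,7) ababacb: ∅
  cell(2,8) babacbb: ∅
  cell(3,9) abacbba: ∅
  cell(0,7) bababacb: {S}
  cell(1,8) ababacbb: ∅
  cell(2,9) babacbba: {S}
  cell(0,8) bababacbb: ∅
  cell(1,9) ababacbba: ∅
  cell(0,9) bababacbba: {S}

S ∈ T[0,9] ⇒ YES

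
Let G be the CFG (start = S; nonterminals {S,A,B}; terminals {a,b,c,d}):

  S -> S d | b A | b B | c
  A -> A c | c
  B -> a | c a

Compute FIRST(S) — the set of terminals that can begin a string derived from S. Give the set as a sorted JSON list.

Compute FIRST by fixpoint:
round 1:
  A via A→c: +{c}
  B via B→a: +{a}
  B via B→c a: +{c}
  S via S→b A: +{b}
  S via S→c: +{c}
  FIRST[S]={b,c}  FIRST[A]={c}  FIRST[B]={a,c}
round 2: (no change)
  FIRST[S]={b,c}  FIRST[A]={c}  FIRST[B]={a,c}

FIRST(S) = ["b", "c"]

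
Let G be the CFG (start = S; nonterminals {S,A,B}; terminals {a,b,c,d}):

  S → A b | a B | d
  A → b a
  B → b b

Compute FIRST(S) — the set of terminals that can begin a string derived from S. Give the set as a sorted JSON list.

FIRST sets, iterate to fixpoint:
[1]
  A via A→b a: +{b}
  B via B→b b: +{b}
  S via S→A b: +{b}
  S via S→a B: +{a}
  S via S→d: +{d}
  FIRST(S)={a,b,d}  FIRST(A)={b}  FIRST(B)={b}
[2] — fixpoint
  FIRST(S)={a,b,d}  FIRST(A)={b}  FIRST(B)={b}

FIRST(S) = ["a", "b", "d"]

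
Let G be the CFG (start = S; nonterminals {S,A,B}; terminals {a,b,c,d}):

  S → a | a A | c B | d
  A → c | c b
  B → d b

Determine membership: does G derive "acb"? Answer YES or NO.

CNF form of G:
  S -> T0 B | T3 A | a | d
  A -> T0 T1 | c
  B -> T2 T1
  T0 -> c
  T1 -> b
  T2 -> d
  T3 -> a

CYK table (by increasing span):
  T[0,0] 'a' = {S,T3}  orig:{S}
  T[1,1] 'c' = {A,T0}  orig:{A}
  T[2,2] 'b' = {T1}  orig:{}
  T[0,1] 'ac' = {S}
  T[1,2] 'cb' = {A}
  T[0,2] 'acb' = {S}

S ∈ T[0,2] ⇒ YES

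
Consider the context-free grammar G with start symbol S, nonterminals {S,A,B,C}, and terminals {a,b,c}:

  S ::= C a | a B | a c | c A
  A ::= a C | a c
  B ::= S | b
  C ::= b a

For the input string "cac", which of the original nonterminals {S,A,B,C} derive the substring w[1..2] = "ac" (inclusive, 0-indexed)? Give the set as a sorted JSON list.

CNF form of G:
  S -> C T0 | T0 B | T0 T1 | T1 A
  A -> T0 C | T0 T1
  B -> C T0 | T0 B | T0 T1 | T1 A | b
  C -> T2 T0
  T0 -> a
  T1 -> c
  T2 -> b

CYK table (by increasing span) (cells [i..j] with 1 ≤ i ≤ j ≤ 2 only):
  [1..1]={T0}  "a"  orig:{}
  [2..2]={T1}  "c"  orig:{}
  [1..2]={A,B,S}  "ac"

Original NTs in T[1,2] deriving "ac": ["A", "B", "S"]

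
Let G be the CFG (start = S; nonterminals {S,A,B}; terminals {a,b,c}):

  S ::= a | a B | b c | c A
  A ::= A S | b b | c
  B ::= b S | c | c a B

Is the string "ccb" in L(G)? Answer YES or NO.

Convert to CNF:
  S -> T0 T1 | T1 A | T2 B | a
  A -> A S | T0 T0 | c
  B -> T0 S | T1 X3 | c
  T0 -> b
  T1 -> c
  T2 -> a
  X3 -> T2 B

CYK table (by increasing span):
  [0..0]={A,B,T1}  "c"  orig:{A,B}
  [1..1]={A,B,T1}  "c"  orig:{A,B}
  [2..2]={T0}  "b"  orig:{}
  [0..1]={S}  "cc"
  [1..2]=∅  "cb"
  [0..2]=∅  "ccb"

S ∉ T[0,2] ⇒ NO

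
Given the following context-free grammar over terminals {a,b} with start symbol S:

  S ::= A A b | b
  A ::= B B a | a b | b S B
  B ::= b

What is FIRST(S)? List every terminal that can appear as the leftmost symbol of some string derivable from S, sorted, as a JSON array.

FIRST iteration:
iter 1:
  A via A→a b: +{a}
  A via A→b S B: +{b}
  B via B→b: +{b}
  S via S→A A b: +{a,b}
  S: {a,b}  A: {a,b}  B: {b}
iter 2: — fixpoint
  S: {a,b}  A: {a,b}  B: {b}

FIRST(S) = ["a", "b"]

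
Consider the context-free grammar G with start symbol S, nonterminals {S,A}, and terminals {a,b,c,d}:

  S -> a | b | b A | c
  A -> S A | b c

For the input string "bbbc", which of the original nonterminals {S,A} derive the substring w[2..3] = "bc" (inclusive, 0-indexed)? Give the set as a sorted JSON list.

CNF form of G:
  S -> T0 A | a | b | c
  A -> S A | T0 T1
  T0 -> b
  T1 -> c

CYK table (by increasing span) — only the sub-triangle for w[2..3]:
  T[2,2] 'b' = {S,T0}  orig:{S}
  T[3,3] 'c' = {S,T1}  orig:{S}
  T[2,3] 'bc' = {A}

Original NTs in T[2,3] deriving "bc": ["A"]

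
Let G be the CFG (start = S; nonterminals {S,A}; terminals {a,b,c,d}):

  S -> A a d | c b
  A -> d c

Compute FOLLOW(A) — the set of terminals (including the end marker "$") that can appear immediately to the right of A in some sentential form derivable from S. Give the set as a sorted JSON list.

Compute FIRST by fixpoint:
round 1:
  A via A→d c: +{d}
  S via S→A a d: +{d}
  S via S→c b: +{c}
  FIRST[S]={c,d}  FIRST[A]={d}
round 2: — fixpoint
  FIRST[S]={c,d}  FIRST[A]={d}

Compute FOLLOW by fixpoint:
seed FOLLOW(S) with $
pass 1:
  S→A a d: FOLLOW(A) ⊇ FIRST(a) = {a}; new: +{a}
  S: {$}  A: {a}
pass 2: done
  S: {$}  A: {a}

FOLLOW(A) = ["a"]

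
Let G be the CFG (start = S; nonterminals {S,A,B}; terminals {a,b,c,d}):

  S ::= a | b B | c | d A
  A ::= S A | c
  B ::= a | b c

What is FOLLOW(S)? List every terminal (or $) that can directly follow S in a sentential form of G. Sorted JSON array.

Compute FIRST by fixpoint:
[1]
  A via A→c: +{c}
  B via B→a: +{a}
  B via B→b c: +{b}
  S via S→a: +{a}
  S via S→b B: +{b}
  S via S→c: +{c}
  S via S→d A: +{d}
  FIRST(S)={a,b,c,d}  FIRST(A)={c}  FIRST(B)={a,b}
[2]
  A via A→S A: +{a,b,d}
  FIRST(S)={a,b,c,d}  FIRST(A)={a,b,c,d}  FIRST(B)={a,b}
[3] — fixpoint
  FIRST(S)={a,b,c,d}  FIRST(A)={a,b,c,d}  FIRST(B)={a,b}

Compute FOLLOW by fixpoint:
seed FOLLOW(S) with $
iter 1:
  A→S A: FOLLOW(S) ⊇ FIRST(A) = {a,b,c,d}; new: +{a,b,c,d}
  S→b B: FOLLOW(B) ⊇ FOLLOW(S) ⊇ {$,a,b,c,d}; new: +{$,a,b,c,d}
  S→d A: FOLLOW(A) ⊇ FOLLOW(S) ⊇ {$,a,b,c,d}; new: +{$,a,b,c,d}
  FOLLOW(S)={$,a,b,c,d}  FOLLOW(A)={$,a,b,c,d}  FOLLOW(B)={$,a,b,c,d}
iter 2: (stable)
  FOLLOW(S)={$,a,b,c,d}  FOLLOW(A)={$,a,b,c,d}  FOLLOW(B)={$,a,b,c,d}

FOLLOW(S) = ["$", "a", "b", "c", "d"]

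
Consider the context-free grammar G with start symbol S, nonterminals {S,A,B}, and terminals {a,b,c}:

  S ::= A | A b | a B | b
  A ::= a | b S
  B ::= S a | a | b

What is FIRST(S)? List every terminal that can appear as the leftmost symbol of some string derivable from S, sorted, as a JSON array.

FIRST iteration:
[1]
  A via A→a: +{a}
  A via A→b S: +{b}
  B via B→a: +{a}
  B via B→b: +{b}
  S via S→A: +{a,b}
  FIRST(S)={a,b}  FIRST(A)={a,b}  FIRST(B)={a,b}
[2] (no change)
  FIRST(S)={a,b}  FIRST(A)={a,b}  FIRST(B)={a,b}

FIRST(S) = ["a", "b"]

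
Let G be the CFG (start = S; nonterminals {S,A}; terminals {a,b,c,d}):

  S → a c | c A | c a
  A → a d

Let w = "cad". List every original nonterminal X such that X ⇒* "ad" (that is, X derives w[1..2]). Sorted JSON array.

CNF form of G:
  S -> T0 T2 | T2 A | T2 T0
  A -> T0 T1
  T0 -> a
  T1 -> d
  T2 -> c

CYK fill — only the sub-triangle for w[1..2]:
  cell(1,1) a: {T0}  orig:{}
  cell(2,2) d: {T1}  orig:{}
  cell(1,2) ad: {A}

Original NTs in T[1,2] deriving "ad": ["A"]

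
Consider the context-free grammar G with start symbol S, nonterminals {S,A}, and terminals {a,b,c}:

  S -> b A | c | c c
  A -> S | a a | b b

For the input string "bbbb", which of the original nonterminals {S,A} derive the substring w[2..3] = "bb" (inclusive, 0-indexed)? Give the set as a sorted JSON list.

Convert to CNF:
  S -> T1 A | T2 T2 | c
  A -> T0 T0 | T1 A | T1 T1 | T2 T2 | c
  T0 -> a
  T1 -> b
  T2 -> c

Fill CYK table bottom-up (cells [i..j] with 2 ≤ i ≤ j ≤ 3 only):
  T[2,2] 'b' = {T1}  orig:{}
  T[3,3] 'b' = {T1}  orig:{}
  T[2,3] 'bb' = {A}

Original NTs in T[2,3] deriving "bb": ["A"]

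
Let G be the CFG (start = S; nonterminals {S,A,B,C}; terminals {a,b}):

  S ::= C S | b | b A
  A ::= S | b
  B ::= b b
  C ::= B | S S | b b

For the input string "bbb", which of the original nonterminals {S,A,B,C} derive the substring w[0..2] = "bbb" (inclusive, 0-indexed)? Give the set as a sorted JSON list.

CNF form of G:
  S -> C S | T0 A | b
  A -> C S | T0 A | b
  B -> T0 T0
  C -> S S | T0 T0
  T0 -> b

Fill CYK table bottom-up (cells [i..j] with 0 ≤ i ≤ j ≤ 2 only):
  T[0,0] 'b' = {A,S,T0}  orig:{A,S}
  T[1,1] 'b' = {A,S,T0}  orig:{A,S}
  T[2,2] 'b' = {A,S,T0}  orig:{A,S}
  T[0,1] 'bb' = {A,B,C,S}
  T[1,2] 'bb' = {A,B,C,S}
  T[0,2] 'bbb' = {A,C,S}

Original NTs in T[0,2] deriving "bbb": ["A", "C", "S"]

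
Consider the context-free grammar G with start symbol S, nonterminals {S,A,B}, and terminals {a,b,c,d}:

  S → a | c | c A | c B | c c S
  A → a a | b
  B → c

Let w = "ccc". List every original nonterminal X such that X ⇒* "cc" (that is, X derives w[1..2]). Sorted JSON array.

Convert to CNF:
  S -> T1 A | T1 B | T1 X2 | a | c
  A -> T0 T0 | b
  B -> c
  T0 -> a
  T1 -> c
  X2 -> T1 S

CYK table (by increasing span) (cells [i..j] with 1 ≤ i ≤ j ≤ 2 only):
  T[1,1] 'c' = {B,S,T1}  orig:{B,S}
  T[2,2] 'c' = {B,S,T1}  orig:{B,S}
  T[1,2] 'cc' = {S,X2}  orig:{S}

Original NTs in T[1,2] deriving "cc": ["S"]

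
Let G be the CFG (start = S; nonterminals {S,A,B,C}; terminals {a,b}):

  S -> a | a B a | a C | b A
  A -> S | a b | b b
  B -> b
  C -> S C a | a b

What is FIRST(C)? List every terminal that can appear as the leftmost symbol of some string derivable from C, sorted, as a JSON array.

FIRST sets, iterate to fixpoint:
round 1:
  A via A→a b: +{a}
  A via A→b b: +{b}
  B via B→b: +{b}
  C via C→a b: +{a}
  S via S→a: +{a}
  S via S→b A: +{b}
  FIRST(S)={a,b}  FIRST(A)={a,b}  FIRST(B)={b}  FIRST(C)={a}
round 2:
  C via C→S C a: +{b}
  FIRST(S)={a,b}  FIRST(A)={a,b}  FIRST(B)={b}  FIRST(C)={a,b}
round 3: (stable)
  FIRST(S)={a,b}  FIRST(A)={a,b}  FIRST(B)={b}  FIRST(C)={a,b}

FIRST(C) = ["a", "b"]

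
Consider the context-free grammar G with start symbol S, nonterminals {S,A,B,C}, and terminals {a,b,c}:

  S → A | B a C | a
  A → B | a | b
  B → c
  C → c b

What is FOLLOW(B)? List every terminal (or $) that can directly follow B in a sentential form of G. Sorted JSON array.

Compute FIRST by fixpoint:
[1]
  A via A→a: +{a}
  A via A→b: +{b}
  B via B→c: +{c}
  C via C→c b: +{c}
  S via S→A: +{a,b}
  S via S→B a C: +{c}
  FIRST(S)={a,b,c}  FIRST(A)={a,b}  FIRST(B)={c}  FIRST(C)={c}
[2]
  A via A→B: +{c}
  FIRST(S)={a,b,c}  FIRST(A)={a,b,c}  FIRST(B)={c}  FIRST(C)={c}
[3] (stable)
  FIRST(S)={a,b,c}  FIRST(A)={a,b,c}  FIRST(B)={c}  FIRST(C)={c}

Compute FOLLOW by fixpoint:
FOLLOW(S) := {$}
pass 1:
  S→A: FOLLOW(A) ⊇ FOLLOW(S) ⊇ {$}; new: +{$}
  S→B a C: FOLLOW(B) ⊇ FIRST(a) = {a}; new: +{a}
  S→B a C: FOLLOW(C) ⊇ FOLLOW(S) ⊇ {$}; new: +{$}
  FOLLOW[S]={$}  FOLLOW[A]={$}  FOLLOW[B]={a}  FOLLOW[C]={$}
pass 2:
  A→B: FOLLOW(B) ⊇ FOLLOW(A) ⊇ {$}; new: +{$}
  FOLLOW[S]={$}  FOLLOW[A]={$}  FOLLOW[B]={$,a}  FOLLOW[C]={$}
pass 3: (no change)
  FOLLOW[S]={$}  FOLLOW[A]={$}  FOLLOW[B]={$,a}  FOLLOW[C]={$}

FOLLOW(B) = ["$", "a"]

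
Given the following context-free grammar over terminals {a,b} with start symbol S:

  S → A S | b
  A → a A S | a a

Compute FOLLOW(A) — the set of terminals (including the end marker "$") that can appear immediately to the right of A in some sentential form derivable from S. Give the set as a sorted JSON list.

FIRST sets, iterate to fixpoint:
pass 1:
  A via A→a A S: +{a}
  S via S→A S: +{a}
  S via S→b: +{b}
  FIRST(S)={a,b}  FIRST(A)={a}
pass 2: (stable)
  FIRST(S)={a,b}  FIRST(A)={a}

Compute FOLLOW by fixpoint:
FOLLOW(S) := {$}
[1]
  A→a A S: FOLLOW(A) ⊇ FIRST(S) = {a,b}; new: +{a,b}
  A→a A S: FOLLOW(S) ⊇ FOLLOW(A) ⊇ {a,b}; new: +{a,b}
  FOLLOW(S)={$,a,b}  FOLLOW(A)={a,b}
[2] (stable)
  FOLLOW(S)={$,a,b}  FOLLOW(A)={a,b}

FOLLOW(A) = ["a", "b"]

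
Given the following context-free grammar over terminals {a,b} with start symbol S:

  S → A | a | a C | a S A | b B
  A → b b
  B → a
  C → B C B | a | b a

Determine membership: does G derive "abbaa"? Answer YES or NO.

CNF form of G:
  S -> T0 B | T0 T0 | T1 C | T1 X3 | a
  A -> T0 T0
  B -> a
  C -> B X2 | T0 T1 | a
  T0 -> b
  T1 -> a
  X2 -> C B
  X3 -> S A

Fill CYK table bottom-up:
  [0..0]={B,C,S,T1}  "a"  orig:{B,C,S}
  [1..1]={T0}  "b"  orig:{}
  [2..2]={T0}  "b"  orig:{}
  [3..3]={B,C,S,T1}  "a"  orig:{B,C,S}
  [4..4]={B,C,S,T1}  "a"  orig:{B,C,S}
  [0..1]=∅  "ab"
  [1..2]={A,S}  "bb"
  [2..3]={C,S}  "ba"
  [3..4]={S,X2}  "aa"  orig:{S}
  [0..2]={X3}  "abb"  orig:{}
  [1..3]=∅  "bba"
  [2..4]={X2}  "baa"  orig:{}
  [0..3]=∅  "abba"
  [1..4]=∅  "bbaa"
  [0..4]=∅  "abbaa"

S ∉ T[0,4] ⇒ NO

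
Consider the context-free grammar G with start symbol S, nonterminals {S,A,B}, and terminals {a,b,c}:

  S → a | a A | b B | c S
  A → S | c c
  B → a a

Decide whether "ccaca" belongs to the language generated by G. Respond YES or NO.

CNF form of G:
  S -> T0 A | T1 B | T2 S | a
  A -> T0 A | T1 B | T2 S | T2 T2 | a
  B -> T0 T0
  T0 -> a
  T1 -> b
  T2 -> c

CYK fill:
  T[0,0] 'c' = {T2}  orig:{}
  T[1,1] 'c' = {T2}  orig:{}
  T[2,2] 'a' = {A,S,T0}  orig:{A,S}
  T[3,3] 'c' = {T2}  orig:{}
  T[4,4] 'a' = {A,S,T0}  orig:{A,S}
  T[0,1] 'cc' = {A}
  T[1,2] 'ca' = {A,S}
  T[2,3] 'ac' = ∅
  T[3,4] 'ca' = {A,S}
  T[0,2] 'cca' = {A,S}
  T[1,3] 'cac' = ∅
  T[2,4] 'aca' = {A,S}
  T[0,3] 'ccac' = ∅
  T[1,4] 'caca' = {A,S}
  T[0,4] 'ccaca' = {A,S}

S ∈ T[0,4] ⇒ YES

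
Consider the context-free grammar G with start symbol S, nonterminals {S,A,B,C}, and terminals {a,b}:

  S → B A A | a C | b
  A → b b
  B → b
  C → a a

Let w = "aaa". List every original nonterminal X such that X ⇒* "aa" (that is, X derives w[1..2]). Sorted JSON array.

CNF form of G:
  S -> B X2 | T1 C | b
  A -> T0 T0
  B -> b
  C -> T1 T1
  T0 -> b
  T1 -> a
  X2 -> A A

Fill CYK table bottom-up — only the sub-triangle for w[1..2]:
  T[1,1] 'a' = {T1}  orig:{}
  T[2,2] 'a' = {T1}  orig:{}
  T[1,2] 'aa' = {C}

Original NTs in T[1,2] deriving "aa": ["C"]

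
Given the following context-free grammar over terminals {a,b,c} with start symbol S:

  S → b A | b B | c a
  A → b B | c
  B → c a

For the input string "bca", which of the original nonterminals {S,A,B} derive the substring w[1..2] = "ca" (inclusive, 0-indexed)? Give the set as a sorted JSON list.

Convert to CNF:
  S -> T0 A | T0 B | T1 T2
  A -> T0 B | c
  B -> T1 T2
  T0 -> b
  T1 -> c
  T2 -> a

CYK table (by increasing span), restricted to cells inside w[1..2]:
  cell(1,1) c: {A,T1}  orig:{A}
  cell(2,2) a: {T2}  orig:{}
  cell(1,2) ca: {B,S}

Original NTs in T[1,2] deriving "ca": ["B", "S"]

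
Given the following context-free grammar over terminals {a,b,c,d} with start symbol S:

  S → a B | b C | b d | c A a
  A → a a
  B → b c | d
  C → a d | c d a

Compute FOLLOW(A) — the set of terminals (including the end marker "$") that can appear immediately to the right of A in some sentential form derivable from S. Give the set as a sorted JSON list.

FIRST iteration:
iter 1:
  A via A→a a: +{a}
  B via B→b c: +{b}
  B via B→d: +{d}
  C via C→a d: +{a}
  C via C→c d a: +{c}
  S via S→a B: +{a}
  S via S→b C: +{b}
  S via S→c A a: +{c}
  S: {a,b,c}  A: {a}  B: {b,d}  C: {a,c}
iter 2: (stable)
  S: {a,b,c}  A: {a}  B: {b,d}  C: {a,c}

FOLLOW sets:
initialize: $ ∈ FOLLOW(S)
[1]
  S→a B: FOLLOW(B) ⊇ FOLLOW(S) ⊇ {$}; new: +{$}
  S→b C: FOLLOW(C) ⊇ FOLLOW(S) ⊇ {$}; new: +{$}
  S→c A a: FOLLOW(A) ⊇ FIRST(a) = {a}; new: +{a}
  FOLLOW(S)={$}  FOLLOW(A)={a}  FOLLOW(B)={$}  FOLLOW(C)={$}
[2] (no change)
  FOLLOW(S)={$}  FOLLOW(A)={a}  FOLLOW(B)={$}  FOLLOW(C)={$}

FOLLOW(A) = ["a"]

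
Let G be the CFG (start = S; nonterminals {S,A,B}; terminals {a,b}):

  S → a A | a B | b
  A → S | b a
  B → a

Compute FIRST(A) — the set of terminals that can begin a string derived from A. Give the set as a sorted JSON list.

FIRST iteration:
iter 1:
  A via A→b a: +{b}
  B via B→a: +{a}
  S via S→a A: +{a}
  S via S→b: +{b}
  FIRST(S)={a,b}  FIRST(A)={b}  FIRST(B)={a}
iter 2:
  A via A→S: +{a}
  FIRST(S)={a,b}  FIRST(A)={a,b}  FIRST(B)={a}
iter 3: (no change)
  FIRST(S)={a,b}  FIRST(A)={a,b}  FIRST(B)={a}

FIRST(A) = ["a", "b"]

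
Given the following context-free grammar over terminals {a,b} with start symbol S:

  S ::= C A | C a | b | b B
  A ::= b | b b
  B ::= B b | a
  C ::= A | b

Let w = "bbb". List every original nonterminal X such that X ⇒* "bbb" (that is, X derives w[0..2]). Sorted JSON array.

CNF form of G:
  S -> C A | C T1 | T0 B | b
  A -> T0 T0 | b
  B -> B T0 | a
  C -> T0 T0 | b
  T0 -> b
  T1 -> a

CYK fill, restricted to cells inside w[0..2]:
  T[0,0] 'b' = {A,C,S,T0}  orig:{A,C,S}
  T[1,1] 'b' = {A,C,S,T0}  orig:{A,C,S}
  T[2,2] 'b' = {A,C,S,T0}  orig:{A,C,S}
  T[0,1] 'bb' = {A,C,S}
  T[1,2] 'bb' = {A,C,S}
  T[0,2] 'bbb' = {S}

Original NTs in T[0,2] deriving "bbb": ["S"]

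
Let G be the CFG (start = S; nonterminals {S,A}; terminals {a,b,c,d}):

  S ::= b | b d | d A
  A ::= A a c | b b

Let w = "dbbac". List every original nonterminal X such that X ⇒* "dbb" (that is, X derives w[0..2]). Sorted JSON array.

Convert to CNF:
  S -> T2 T3 | T3 A | b
  A -> A X4 | T2 T2
  T0 -> a
  T1 -> c
  T2 -> b
  T3 -> d
  X4 -> T0 T1

CYK table (by increasing span) — only the sub-triangle for w[0..2]:
  cell(0,0) d: {T3}  orig:{}
  cell(1,1) b: {S,T2}  orig:{S}
  cell(2,2) b: {S,T2}  orig:{S}
  cell(0,1) db: ∅
  cell(1,2) bb: {A}
  cell(0,2) dbb: {S}

Original NTs in T[0,2] deriving "dbb": ["S"]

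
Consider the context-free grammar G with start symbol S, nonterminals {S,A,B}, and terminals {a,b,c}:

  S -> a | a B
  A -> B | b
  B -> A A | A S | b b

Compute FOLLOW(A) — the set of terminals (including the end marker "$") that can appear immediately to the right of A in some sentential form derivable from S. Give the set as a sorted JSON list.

FIRST sets, iterate to fixpoint:
round 1:
  A via A→b: +{b}
  B via B→A A: +{b}
  S via S→a: +{a}
  S: {a}  A: {b}  B: {b}
round 2: done
  S: {a}  A: {b}  B: {b}

FOLLOW sets:
seed FOLLOW(S) with $
pass 1:
  B→A A: FOLLOW(A) ⊇ FIRST(A) = {b}; new: +{b}
  B→A S: FOLLOW(A) ⊇ FIRST(S) = {a}; new: +{a}
  S→a B: FOLLOW(B) ⊇ FOLLOW(S) ⊇ {$}; new: +{$}
  FOLLOW[S]={$}  FOLLOW[A]={a,b}  FOLLOW[B]={$}
pass 2:
  A→B: FOLLOW(B) ⊇ FOLLOW(A) ⊇ {a,b}; new: +{a,b}
  B→A A: FOLLOW(A) ⊇ FOLLOW(B) ⊇ {$,a,b}; new: +{$}
  B→A S: FOLLOW(S) ⊇ FOLLOW(B) ⊇ {$,a,b}; new: +{a,b}
  FOLLOW[S]={$,a,b}  FOLLOW[A]={$,a,b}  FOLLOW[B]={$,a,b}
pass 3: (stable)
  FOLLOW[S]={$,a,b}  FOLLOW[A]={$,a,b}  FOLLOW[B]={$,a,b}

FOLLOW(A) = ["$", "a", "b"]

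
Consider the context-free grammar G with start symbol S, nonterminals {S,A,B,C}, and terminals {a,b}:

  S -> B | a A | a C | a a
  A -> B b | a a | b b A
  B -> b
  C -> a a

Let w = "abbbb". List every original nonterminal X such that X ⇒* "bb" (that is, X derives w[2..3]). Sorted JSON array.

Convert to CNF:
  S -> T1 A | T1 C | T1 T1 | b
  A -> B T0 | T0 X2 | T1 T1
  B -> b
  C -> T1 T1
  T0 -> b
  T1 -> a
  X2 -> T0 A

CYK fill (cells [i..j] with 2 ≤ i ≤ j ≤ 3 only):
  T[2,2] 'b' = {B,S,T0}  orig:{B,S}
  T[3,3] 'b' = {B,S,T0}  orig:{B,S}
  T[2,3] 'bb' = {A}

Original NTs in T[2,3] deriving "bb": ["A"]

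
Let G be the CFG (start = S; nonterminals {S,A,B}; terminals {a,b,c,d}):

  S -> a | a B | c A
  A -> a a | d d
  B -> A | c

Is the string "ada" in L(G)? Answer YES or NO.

Convert to CNF:
  S -> T0 B | T2 A | a
  A -> T0 T0 | T1 T1
  B -> T0 T0 | T1 T1 | c
  T0 -> a
  T1 -> d
  T2 -> c

CYK table (by increasing span):
  cell(0,0) a: {S,T0}  orig:{S}
  cell(1,1) d: {T1}  orig:{}
  cell(2,2) a: {S,T0}  orig:{S}
  cell(0,1) ad: ∅
  cell(1,2) da: ∅
  cell(0,2) ada: ∅

S ∉ T[0,2] ⇒ NO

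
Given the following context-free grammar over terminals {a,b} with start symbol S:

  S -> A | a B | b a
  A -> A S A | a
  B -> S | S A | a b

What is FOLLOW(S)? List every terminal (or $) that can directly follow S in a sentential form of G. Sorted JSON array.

FIRST sets, iterate to fixpoint:
pass 1:
  A via A→a: +{a}
  B via B→a b: +{a}
  S via S→A: +{a}
  S via S→b a: +{b}
  FIRST(S)={a,b}  FIRST(A)={a}  FIRST(B)={a}
pass 2:
  B via B→S: +{b}
  FIRST(S)={a,b}  FIRST(A)={a}  FIRST(B)={a,b}
pass 3: done
  FIRST(S)={a,b}  FIRST(A)={a}  FIRST(B)={a,b}

Compute FOLLOW by fixpoint:
seed FOLLOW(S) with $
pass 1:
  A→A S A: FOLLOW(A) ⊇ FIRST(S) = {a,b}; new: +{a,b}
  A→A S A: FOLLOW(S) ⊇ FIRST(A) = {a}; new: +{a}
  S→A: FOLLOW(A) ⊇ FOLLOW(S) ⊇ {$,a}; new: +{$}
  S→a B: FOLLOW(B) ⊇ FOLLOW(S) ⊇ {$,a}; new: +{$,a}
  FOLLOW[S]={$,a}  FOLLOW[A]={$,a,b}  FOLLOW[B]={$,a}
pass 2: done
  FOLLOW[S]={$,a}  FOLLOW[A]={$,a,b}  FOLLOW[B]={$,a}

FOLLOW(S) = ["$", "a"]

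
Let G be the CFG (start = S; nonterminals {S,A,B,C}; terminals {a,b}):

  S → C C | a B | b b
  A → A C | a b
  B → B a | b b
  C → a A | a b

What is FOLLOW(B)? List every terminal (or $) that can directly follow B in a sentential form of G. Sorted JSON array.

FIRST iteration:
round 1:
  A via A→a b: +{a}
  B via B→b b: +{b}
  C via C→a A: +{a}
  S via S→C C: +{a}
  S via S→b b: +{b}
  FIRST[S]={a,b}  FIRST[A]={a}  FIRST[B]={b}  FIRST[C]={a}
round 2: (no change)
  FIRST[S]={a,b}  FIRST[A]={a}  FIRST[B]={b}  FIRST[C]={a}

FOLLOW iteration:
seed FOLLOW(S) with $
pass 1:
  A→A C: FOLLOW(A) ⊇ FIRST(C) = {a}; new: +{a}
  A→A C: FOLLOW(C) ⊇ FOLLOW(A) ⊇ {a}; new: +{a}
  B→B a: FOLLOW(B) ⊇ FIRST(a) = {a}; new: +{a}
  S→C C: FOLLOW(C) ⊇ FOLLOW(S) ⊇ {$}; new: +{$}
  S→a B: FOLLOW(B) ⊇ FOLLOW(S) ⊇ {$}; new: +{$}
  FOLLOW[S]={$}  FOLLOW[A]={a}  FOLLOW[B]={$,a}  FOLLOW[C]={$,a}
pass 2:
  C→a A: FOLLOW(A) ⊇ FOLLOW(C) ⊇ {$,a}; new: +{$}
  FOLLOW[S]={$}  FOLLOW[A]={$,a}  FOLLOW[B]={$,a}  FOLLOW[C]={$,a}
pass 3: done
  FOLLOW[S]={$}  FOLLOW[A]={$,a}  FOLLOW[B]={$,a}  FOLLOW[C]={$,a}

FOLLOW(B) = ["$", "a"]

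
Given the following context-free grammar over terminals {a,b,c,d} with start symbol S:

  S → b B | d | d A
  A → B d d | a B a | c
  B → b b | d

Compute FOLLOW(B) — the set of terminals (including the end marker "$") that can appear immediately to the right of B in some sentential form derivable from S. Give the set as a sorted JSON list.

Compute FIRST by fixpoint:
pass 1:
  A via A→a B a: +{a}
  A via A→c: +{c}
  B via B→b b: +{b}
  B via B→d: +{d}
  S via S→b B: +{b}
  S via S→d: +{d}
  FIRST(S)={b,d}  FIRST(A)={a,c}  FIRST(B)={b,d}
pass 2:
  A via A→B d d: +{b,d}
  FIRST(S)={b,d}  FIRST(A)={a,b,c,d}  FIRST(B)={b,d}
pass 3: done
  FIRST(S)={b,d}  FIRST(A)={a,b,c,d}  FIRST(B)={b,d}

FOLLOW iteration:
FOLLOW(S) := {$}
iter 1:
  A→B d d: FOLLOW(B) ⊇ FIRST(d) = {d}; new: +{d}
  A→a B a: FOLLOW(B) ⊇ FIRST(a) = {a}; new: +{a}
  S→b B: FOLLOW(B) ⊇ FOLLOW(S) ⊇ {$}; new: +{$}
  S→d A: FOLLOW(A) ⊇ FOLLOW(S) ⊇ {$}; new: +{$}
  FOLLOW[S]={$}  FOLLOW[A]={$}  FOLLOW[B]={$,a,d}
iter 2: done
  FOLLOW[S]={$}  FOLLOW[A]={$}  FOLLOW[B]={$,a,d}

FOLLOW(B) = ["$", "a", "d"]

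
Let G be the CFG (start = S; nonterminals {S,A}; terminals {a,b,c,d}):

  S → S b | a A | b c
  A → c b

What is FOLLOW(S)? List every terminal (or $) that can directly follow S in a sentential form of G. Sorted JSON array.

FIRST sets, iterate to fixpoint:
pass 1:
  A via A→c b: +{c}
  S via S→a A: +{a}
  S via S→b c: +{b}
  FIRST[S]={a,b}  FIRST[A]={c}
pass 2: — fixpoint
  FIRST[S]={a,b}  FIRST[A]={c}

Compute FOLLOW by fixpoint:
initialize: $ ∈ FOLLOW(S)
iter 1:
  S→S b: FOLLOW(S) ⊇ FIRST(b) = {b}; new: +{b}
  S→a A: FOLLOW(A) ⊇ FOLLOW(S) ⊇ {$,b}; new: +{$,b}
  FOLLOW[S]={$,b}  FOLLOW[A]={$,b}
iter 2: done
  FOLLOW[S]={$,b}  FOLLOW[A]={$,b}

FOLLOW(S) = ["$", "b"]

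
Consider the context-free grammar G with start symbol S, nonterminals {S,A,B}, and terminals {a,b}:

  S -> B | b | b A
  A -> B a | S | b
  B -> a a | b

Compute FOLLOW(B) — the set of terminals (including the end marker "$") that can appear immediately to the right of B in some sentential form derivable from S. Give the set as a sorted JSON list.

FIRST iteration:
[1]
  A via A→b: +{b}
  B via B→a a: +{a}
  B via B→b: +{b}
  S via S→B: +{a,b}
  FIRST[S]={a,b}  FIRST[A]={b}  FIRST[B]={a,b}
[2]
  A via A→B a: +{a}
  FIRST[S]={a,b}  FIRST[A]={a,b}  FIRST[B]={a,b}
[3] (no change)
  FIRST[S]={a,b}  FIRST[A]={a,b}  FIRST[B]={a,b}

FOLLOW sets:
FOLLOW(S) := {$}
[1]
  A→B a: FOLLOW(B) ⊇ FIRST(a) = {a}; new: +{a}
  S→B: FOLLOW(B) ⊇ FOLLOW(S) ⊇ {$}; new: +{$}
  S→b A: FOLLOW(A) ⊇ FOLLOW(S) ⊇ {$}; new: +{$}
  S: {$}  A: {$}  B: {$,a}
[2] done
  S: {$}  A: {$}  B: {$,a}

FOLLOW(B) = ["$", "a"]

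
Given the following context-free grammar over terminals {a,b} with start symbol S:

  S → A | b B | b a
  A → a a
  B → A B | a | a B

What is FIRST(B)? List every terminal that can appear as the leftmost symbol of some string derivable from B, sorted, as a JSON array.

Compute FIRST by fixpoint:
round 1:
  A via A→a a: +{a}
  B via B→A B: +{a}
  S via S→A: +{a}
  S via S→b B: +{b}
  FIRST[S]={a,b}  FIRST[A]={a}  FIRST[B]={a}
round 2: (no change)
  FIRST[S]={a,b}  FIRST[A]={a}  FIRST[B]={a}

FIRST(B) = ["a"]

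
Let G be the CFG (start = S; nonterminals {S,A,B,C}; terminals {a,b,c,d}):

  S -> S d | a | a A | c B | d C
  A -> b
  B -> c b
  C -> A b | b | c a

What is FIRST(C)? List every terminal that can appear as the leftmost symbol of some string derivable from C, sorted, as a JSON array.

Compute FIRST by fixpoint:
[1]
  A via A→b: +{b}
  B via B→c b: +{c}
  C via C→A b: +{b}
  C via C→c a: +{c}
  S via S→a: +{a}
  S via S→c B: +{c}
  S via S→d C: +{d}
  FIRST[S]={a,c,d}  FIRST[A]={b}  FIRST[B]={c}  FIRST[C]={b,c}
[2] (stable)
  FIRST[S]={a,c,d}  FIRST[A]={b}  FIRST[B]={c}  FIRST[C]={b,c}

FIRST(C) = ["b", "c"]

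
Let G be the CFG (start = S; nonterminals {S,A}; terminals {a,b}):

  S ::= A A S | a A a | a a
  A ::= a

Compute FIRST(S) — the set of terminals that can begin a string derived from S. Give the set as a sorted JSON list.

FIRST sets, iterate to fixpoint:
[1]
  A via A→a: +{a}
  S via S→A A S: +{a}
  FIRST(S)={a}  FIRST(A)={a}
[2] (no change)
  FIRST(S)={a}  FIRST(A)={a}

FIRST(S) = ["a"]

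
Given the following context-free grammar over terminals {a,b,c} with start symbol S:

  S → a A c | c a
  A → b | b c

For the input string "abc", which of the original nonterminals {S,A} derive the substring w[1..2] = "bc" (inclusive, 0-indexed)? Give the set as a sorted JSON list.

CNF form of G:
  S -> T1 T2 | T2 X3
  A -> T0 T1 | b
  T0 -> b
  T1 -> c
  T2 -> a
  X3 -> A T1

CYK fill — only the sub-triangle for w[1..2]:
  T[1,1] 'b' = {A,T0}  orig:{A}
  T[2,2] 'c' = {T1}  orig:{}
  T[1,2] 'bc' = {A,X3}  orig:{A}

Original NTs in T[1,2] deriving "bc": ["A"]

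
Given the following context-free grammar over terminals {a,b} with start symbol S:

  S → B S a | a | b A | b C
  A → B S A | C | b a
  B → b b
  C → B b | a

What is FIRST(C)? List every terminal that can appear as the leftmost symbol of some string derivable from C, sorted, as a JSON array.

FIRST sets, iterate to fixpoint:
[1]
  A via A→b a: +{b}
  B via B→b b: +{b}
  C via C→B b: +{b}
  C via C→a: +{a}
  S via S→B S a: +{b}
  S via S→a: +{a}
  FIRST[S]={a,b}  FIRST[A]={b}  FIRST[B]={b}  FIRST[C]={a,b}
[2]
  A via A→C: +{a}
  FIRST[S]={a,b}  FIRST[A]={a,b}  FIRST[B]={b}  FIRST[C]={a,b}
[3] — fixpoint
  FIRST[S]={a,b}  FIRST[A]={a,b}  FIRST[B]={b}  FIRST[C]={a,b}

FIRST(C) = ["a", "b"]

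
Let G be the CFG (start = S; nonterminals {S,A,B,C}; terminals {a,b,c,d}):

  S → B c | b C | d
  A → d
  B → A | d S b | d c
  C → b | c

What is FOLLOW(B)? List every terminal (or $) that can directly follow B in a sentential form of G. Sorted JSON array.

Compute FIRST by fixpoint:
round 1:
  A via A→d: +{d}
  B via B→A: +{d}
  C via C→b: +{b}
  C via C→c: +{c}
  S via S→B c: +{d}
  S via S→b C: +{b}
  S: {b,d}  A: {d}  B: {d}  C: {b,c}
round 2: (no change)
  S: {b,d}  A: {d}  B: {d}  C: {b,c}

FOLLOW sets:
FOLLOW(S) := {$}
[1]
  B→d S b: FOLLOW(S) ⊇ FIRST(b) = {b}; new: +{b}
  S→B c: FOLLOW(B) ⊇ FIRST(c) = {c}; new: +{c}
  S→b C: FOLLOW(C) ⊇ FOLLOW(S) ⊇ {$,b}; new: +{$,b}
  FOLLOW[S]={$,b}  FOLLOW[A]={}  FOLLOW[B]={c}  FOLLOW[C]={$,b}
[2]
  B→A: FOLLOW(A) ⊇ FOLLOW(B) ⊇ {c}; new: +{c}
  FOLLOW[S]={$,b}  FOLLOW[A]={c}  FOLLOW[B]={c}  FOLLOW[C]={$,b}
[3] (no change)
  FOLLOW[S]={$,b}  FOLLOW[A]={c}  FOLLOW[B]={c}  FOLLOW[C]={$,b}

FOLLOW(B) = ["c"]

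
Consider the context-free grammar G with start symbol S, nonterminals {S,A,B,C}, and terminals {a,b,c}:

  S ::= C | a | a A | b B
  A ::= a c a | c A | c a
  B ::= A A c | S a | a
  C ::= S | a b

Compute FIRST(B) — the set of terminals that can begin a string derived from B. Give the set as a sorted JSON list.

Compute FIRST by fixpoint:
iter 1:
  A via A→a c a: +{a}
  A via A→c A: +{c}
  B via B→A A c: +{a,c}
  C via C→a b: +{a}
  S via S→C: +{a}
  S via S→b B: +{b}
  FIRST(S)={a,b}  FIRST(A)={a,c}  FIRST(B)={a,c}  FIRST(C)={a}
iter 2:
  B via B→S a: +{b}
  C via C→S: +{b}
  FIRST(S)={a,b}  FIRST(A)={a,c}  FIRST(B)={a,b,c}  FIRST(C)={a,b}
iter 3: done
  FIRST(S)={a,b}  FIRST(A)={a,c}  FIRST(B)={a,b,c}  FIRST(C)={a,b}

FIRST(B) = ["a", "b", "c"]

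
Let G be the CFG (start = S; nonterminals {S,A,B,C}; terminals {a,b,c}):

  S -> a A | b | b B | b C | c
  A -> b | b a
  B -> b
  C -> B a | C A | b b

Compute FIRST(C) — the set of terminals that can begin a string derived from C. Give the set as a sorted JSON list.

FIRST sets, iterate to fixpoint:
[1]
  A via A→b: +{b}
  B via B→b: +{b}
  C via C→B a: +{b}
  S via S→a A: +{a}
  S via S→b: +{b}
  S via S→c: +{c}
  S: {a,b,c}  A: {b}  B: {b}  C: {b}
[2] — fixpoint
  S: {a,b,c}  A: {b}  B: {b}  C: {b}

FIRST(C) = ["b"]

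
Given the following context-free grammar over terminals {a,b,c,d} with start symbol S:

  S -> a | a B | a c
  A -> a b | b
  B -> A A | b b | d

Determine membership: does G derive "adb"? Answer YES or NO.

Convert to CNF:
  S -> T0 B | T0 T2 | a
  A -> T0 T1 | b
  B -> A A | T1 T1 | d
  T0 -> a
  T1 -> b
  T2 -> c

CYK fill:
  cell(0,0) a: {S,T0}  orig:{S}
  cell(1,1) d: {B}
  cell(2,2) b: {A,T1}  orig:{A}
  cell(0,1) ad: {S}
  cell(1,2) db: ∅
  cell(0,2) adb: ∅

S ∉ T[0,2] ⇒ NO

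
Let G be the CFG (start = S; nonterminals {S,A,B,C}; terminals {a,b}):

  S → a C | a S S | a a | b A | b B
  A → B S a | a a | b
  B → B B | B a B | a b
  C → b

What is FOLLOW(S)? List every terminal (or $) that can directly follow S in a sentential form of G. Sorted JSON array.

Compute FIRST by fixpoint:
round 1:
  A via A→a a: +{a}
  A via A→b: +{b}
  B via B→a b: +{a}
  C via C→b: +{b}
  S via S→a C: +{a}
  S via S→b A: +{b}
  FIRST[S]={a,b}  FIRST[A]={a,b}  FIRST[B]={a}  FIRST[C]={b}
round 2: done
  FIRST[S]={a,b}  FIRST[A]={a,b}  FIRST[B]={a}  FIRST[C]={b}

FOLLOW iteration:
FOLLOW(S) := {$}
round 1:
  A→B S a: FOLLOW(B) ⊇ FIRST(S) = {a,b}; new: +{a,b}
  A→B S a: FOLLOW(S) ⊇ FIRST(a) = {a}; new: +{a}
  S→a C: FOLLOW(C) ⊇ FOLLOW(S) ⊇ {$,a}; new: +{$,a}
  S→a S S: FOLLOW(S) ⊇ FIRST(S) = {a,b}; new: +{b}
  S→b A: FOLLOW(A) ⊇ FOLLOW(S) ⊇ {$,a,b}; new: +{$,a,b}
  S→b B: FOLLOW(B) ⊇ FOLLOW(S) ⊇ {$,a,b}; new: +{$}
  S: {$,a,b}  A: {$,a,b}  B: {$,a,b}  C: {$,a}
round 2:
  S→a C: FOLLOW(C) ⊇ FOLLOW(S) ⊇ {$,a,b}; new: +{b}
  S: {$,a,b}  A: {$,a,b}  B: {$,a,b}  C: {$,a,b}
round 3: (stable)
  S: {$,a,b}  A: {$,a,b}  B: {$,a,b}  C: {$,a,b}

FOLLOW(S) = ["$", "a", "b"]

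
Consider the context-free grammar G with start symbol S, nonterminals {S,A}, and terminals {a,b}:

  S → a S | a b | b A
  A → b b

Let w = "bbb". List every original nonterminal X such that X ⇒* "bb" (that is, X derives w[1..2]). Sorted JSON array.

CNF form of G:
  S -> T0 A | T1 S | T1 T0
  A -> T0 T0
  T0 -> b
  T1 -> a

CYK fill, restricted to cells inside w[1..2]:
  T[1,1] 'b' = {T0}  orig:{}
  T[2,2] 'b' = {T0}  orig:{}
  T[1,2] 'bb' = {A}

Original NTs in T[1,2] deriving "bb": ["A"]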